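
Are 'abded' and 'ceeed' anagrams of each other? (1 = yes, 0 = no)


Sort characters of 'abded': 'abdde'
Sort characters of 'ceeed': 'cdeee'
Sorted forms differ -> they are NOT anagrams
Result: 0

0


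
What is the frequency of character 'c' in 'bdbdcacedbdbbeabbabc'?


Scanning 'bdbdcacedbdbbeabbabc' for 'c':
  Position 4: 'c' -> MATCH (count: 1)
  Position 6: 'c' -> MATCH (count: 2)
  Position 19: 'c' -> MATCH (count: 3)
Total occurrences of 'c': 3

3


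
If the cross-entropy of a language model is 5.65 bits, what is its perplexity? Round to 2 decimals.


Perplexity formula: PP = 2^H
H = 5.65
PP = 2^5.65
Decompose: 2^5.65 = 2^5 * 2^0.65
2^5 = 32, 2^0.65 ~ 1.5691682
PP ~ 32 * 1.5691682 = 50.2133824
Rounded to 2 decimals: 50.21

50.21


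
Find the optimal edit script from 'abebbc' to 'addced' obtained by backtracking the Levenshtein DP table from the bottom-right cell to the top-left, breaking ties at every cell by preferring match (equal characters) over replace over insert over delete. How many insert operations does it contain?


Edit distance = 5. Backtracking from cell (6, 6) with preference match > replace > insert > delete,
then listing the resulting alignment 'abebbc' -> 'addced' left to right:
  Step 1: keep 'a'
  Step 2: replace b->d
  Step 3: replace e->d
  Step 4: replace b->c
  Step 5: replace b->e
  Step 6: replace c->d
Total insertions: 0

0


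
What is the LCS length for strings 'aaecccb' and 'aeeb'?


DP table for LCS of 'aaecccb' and 'aeeb':
       a  e  e  b
    0  0  0  0  0
  a 0  1  1  1  1
  a 0  1  1  1  1
  e 0  1  2  2  2
  c 0  1  2  2  2
  c 0  1  2  2  2
  c 0  1  2  2  2
  b 0  1  2  2  3
LCS: 'aeb'
LCS length = 3

3


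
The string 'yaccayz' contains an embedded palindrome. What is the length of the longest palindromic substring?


Scanning 'yaccayz' for palindromic substrings.
Substring at positions 0-5: 'yaccay'.
Check: reverse('yaccay') = 'yaccay' -> palindrome confirmed.
Neighbouring characters ('-' / 'z') break symmetry, so it cannot extend further.
No longer palindromic substring exists; longest length = 6

6


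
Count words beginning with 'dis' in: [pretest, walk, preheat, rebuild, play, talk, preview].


Checking each word for prefix 'dis':
  'pretest' -> no (count: 0)
  'walk' -> no (count: 0)
  'preheat' -> no (count: 0)
  'rebuild' -> no (count: 0)
  'play' -> no (count: 0)
  'talk' -> no (count: 0)
  'preview' -> no (count: 0)
Total with prefix 'dis': 0

0


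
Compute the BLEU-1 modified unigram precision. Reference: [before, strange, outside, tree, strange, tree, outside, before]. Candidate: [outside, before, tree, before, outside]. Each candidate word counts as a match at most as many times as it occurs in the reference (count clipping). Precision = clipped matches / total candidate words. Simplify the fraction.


Reference word counts: {'before': 2, 'outside': 2, 'strange': 2, 'tree': 2}
Checking each candidate word (with clipping):
  'outside' -> in reference (ref count 2, used 1/2) -> match (matches: 1)
  'before' -> in reference (ref count 2, used 1/2) -> match (matches: 2)
  'tree' -> in reference (ref count 2, used 1/2) -> match (matches: 3)
  'before' -> in reference (ref count 2, used 2/2) -> match (matches: 4)
  'outside' -> in reference (ref count 2, used 2/2) -> match (matches: 5)
Clipped matches: 5, Candidate length: 5
Precision = 5/5 = 1

1


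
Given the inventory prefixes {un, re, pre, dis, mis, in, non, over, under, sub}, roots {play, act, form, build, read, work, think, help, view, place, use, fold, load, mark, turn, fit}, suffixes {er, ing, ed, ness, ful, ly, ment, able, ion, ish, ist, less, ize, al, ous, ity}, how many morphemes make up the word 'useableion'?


Segmenting 'useableion' against the inventory:
  'use' -> root (morpheme 1)
  'able' -> suffix (morpheme 2)
  'ion' -> suffix (morpheme 3)
Total morphemes: 3

3


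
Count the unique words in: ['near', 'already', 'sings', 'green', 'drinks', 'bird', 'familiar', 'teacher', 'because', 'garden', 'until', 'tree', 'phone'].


Listing all tokens and tracking unique types:
  Token 1: 'near' -> NEW (unique so far: 1)
  Token 2: 'already' -> NEW (unique so far: 2)
  Token 3: 'sings' -> NEW (unique so far: 3)
  Token 4: 'green' -> NEW (unique so far: 4)
  Token 5: 'drinks' -> NEW (unique so far: 5)
  Token 6: 'bird' -> NEW (unique so far: 6)
  Token 7: 'familiar' -> NEW (unique so far: 7)
  Token 8: 'teacher' -> NEW (unique so far: 8)
  Token 9: 'because' -> NEW (unique so far: 9)
  Token 10: 'garden' -> NEW (unique so far: 10)
  Token 11: 'until' -> NEW (unique so far: 11)
  Token 12: 'tree' -> NEW (unique so far: 12)
  Token 13: 'phone' -> NEW (unique so far: 13)
Unique types: ('already', 'because', 'bird', 'drinks', 'familiar', 'garden', 'green', 'near', 'phone', 'sings', 'teacher', 'tree', 'until')
Vocabulary size: 13

13


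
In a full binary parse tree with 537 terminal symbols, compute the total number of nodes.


Leaf nodes (terminals): 537
Internal nodes = n - 1 = 537 - 1 = 536
Total = leaves + internal = 537 + 536 = 1073

1073


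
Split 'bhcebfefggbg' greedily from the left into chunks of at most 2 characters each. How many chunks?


'bhcebfefggbg' has 12 characters.
Chunking with max size 2:
  Chunk 1: 'bh' (positions 0-1)
  Chunk 2: 'ce' (positions 2-3)
  Chunk 3: 'bf' (positions 4-5)
  Chunk 4: 'ef' (positions 6-7)
  Chunk 5: 'gg' (positions 8-9)
  Chunk 6: 'bg' (positions 10-11)
Total chunks: ceil(12 / 2) = 6

6


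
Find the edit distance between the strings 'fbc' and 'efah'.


Building DP table for s1='fbc' (len 3) and s2='efah' (len 4):
       e  f  a  h
    0  1  2  3  4
  f 1  1  1  2  3
  b 2  2  2  2  3
  c 3  3  3  3  3
Edit distance = dp[3][4] = 3

3


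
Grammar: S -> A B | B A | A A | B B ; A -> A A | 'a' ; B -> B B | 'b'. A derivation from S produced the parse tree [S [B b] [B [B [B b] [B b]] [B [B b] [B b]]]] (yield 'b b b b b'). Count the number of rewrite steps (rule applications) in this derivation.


Every bracketed nonterminal node [X ...] in the tree is produced by exactly one rule application.
Reading the tree off as a leftmost derivation:
  Step 1: S  =>  B B   (applied S -> B B)
  Step 2: B B  =>  b B   (applied B -> b)
  Step 3: b B  =>  b B B   (applied B -> B B)
  Step 4: b B B  =>  b B B B   (applied B -> B B)
  Step 5: b B B B  =>  b b B B   (applied B -> b)
  Step 6: b b B B  =>  b b b B   (applied B -> b)
  Step 7: b b b B  =>  b b b B B   (applied B -> B B)
  Step 8: b b b B B  =>  b b b b B   (applied B -> b)
  Step 9: b b b b B  =>  b b b b b   (applied B -> b)
Final yield: b b b b b
Total rewrite steps: 9

9


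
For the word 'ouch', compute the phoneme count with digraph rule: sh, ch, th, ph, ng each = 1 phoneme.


Parsing 'ouch' greedily, digraphs first:
  'o' -> vowel phoneme (phonemes so far: 1)
  'u' -> vowel phoneme (phonemes so far: 2)
  'ch' -> digraph (1 consonant phoneme) (phonemes so far: 3)
Total phonemes: 3

3


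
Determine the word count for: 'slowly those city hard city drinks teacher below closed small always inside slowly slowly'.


Counting words by splitting on spaces:
  Word 1: 'slowly'
  Word 2: 'those'
  Word 3: 'city'
  Word 4: 'hard'
  Word 5: 'city'
  Word 6: 'drinks'
  Word 7: 'teacher'
  Word 8: 'below'
  Word 9: 'closed'
  Word 10: 'small'
  Word 11: 'always'
  Word 12: 'inside'
  Word 13: 'slowly'
  Word 14: 'slowly'
Total words: 14

14


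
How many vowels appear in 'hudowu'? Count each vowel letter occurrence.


Scanning each character of 'hudowu':
  Position 1: 'h' -> consonant (running count: 0)
  Position 2: 'u' -> vowel (running count: 1)
  Position 3: 'd' -> consonant (running count: 1)
  Position 4: 'o' -> vowel (running count: 2)
  Position 5: 'w' -> consonant (running count: 2)
  Position 6: 'u' -> vowel (running count: 3)
Total vowels: 3

3


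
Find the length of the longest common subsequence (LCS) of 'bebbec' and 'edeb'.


DP table for LCS of 'bebbec' and 'edeb':
       e  d  e  b
    0  0  0  0  0
  b 0  0  0  0  1
  e 0  1  1  1  1
  b 0  1  1  1  2
  b 0  1  1  1  2
  e 0  1  1  2  2
  c 0  1  1  2  2
LCS: 'eb'
LCS length = 2

2


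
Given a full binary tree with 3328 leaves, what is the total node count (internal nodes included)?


Leaf nodes (terminals): 3328
Internal nodes = n - 1 = 3328 - 1 = 3327
Total = leaves + internal = 3328 + 3327 = 6655

6655


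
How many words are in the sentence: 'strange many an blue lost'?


Counting words by splitting on spaces:
  Word 1: 'strange'
  Word 2: 'many'
  Word 3: 'an'
  Word 4: 'blue'
  Word 5: 'lost'
Total words: 5

5


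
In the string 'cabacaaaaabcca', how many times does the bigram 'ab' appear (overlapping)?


Scanning 'cabacaaaaabcca' for bigram 'ab':
  Position 0: 'ca' -> no
  Position 1: 'ab' -> MATCH
  Position 2: 'ba' -> no
  Position 3: 'ac' -> no
  Position 4: 'ca' -> no
  Position 5: 'aa' -> no
  Position 6: 'aa' -> no
  Position 7: 'aa' -> no
  Position 8: 'aa' -> no
  Position 9: 'ab' -> MATCH
  Position 10: 'bc' -> no
  Position 11: 'cc' -> no
  Position 12: 'ca' -> no
Total matches: 2

2


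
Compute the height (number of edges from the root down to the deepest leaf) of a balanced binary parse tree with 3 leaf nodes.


In a balanced binary tree with n leaves the deepest leaf is ceil(log2(n)) edges below the root.
log2(3) = 1.5850
ceil(1.5850) = 2
height (edges) = 2

2


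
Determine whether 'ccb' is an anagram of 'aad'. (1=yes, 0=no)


Sort characters of 'ccb': 'bcc'
Sort characters of 'aad': 'aad'
Sorted forms differ -> they are NOT anagrams
Result: 0

0


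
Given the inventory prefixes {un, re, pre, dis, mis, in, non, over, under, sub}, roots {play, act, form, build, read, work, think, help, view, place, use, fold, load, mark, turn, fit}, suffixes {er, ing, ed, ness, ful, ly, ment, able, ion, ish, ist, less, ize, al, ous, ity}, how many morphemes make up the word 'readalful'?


Segmenting 'readalful' against the inventory:
  'read' -> root (morpheme 1)
  'al' -> suffix (morpheme 2)
  'ful' -> suffix (morpheme 3)
Total morphemes: 3

3


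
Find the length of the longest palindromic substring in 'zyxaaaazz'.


Scanning 'zyxaaaazz' for palindromic substrings.
Substring at positions 3-6: 'aaaa'.
Check: reverse('aaaa') = 'aaaa' -> palindrome confirmed.
Neighbouring characters ('x' / 'z') break symmetry, so it cannot extend further.
No longer palindromic substring exists; longest length = 4

4


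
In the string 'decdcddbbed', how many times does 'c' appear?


Scanning 'decdcddbbed' for 'c':
  Position 2: 'c' -> MATCH (count: 1)
  Position 4: 'c' -> MATCH (count: 2)
Total occurrences of 'c': 2

2


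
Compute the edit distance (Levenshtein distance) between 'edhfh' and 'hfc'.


Building DP table for s1='edhfh' (len 5) and s2='hfc' (len 3):
       h  f  c
    0  1  2  3
  e 1  1  2  3
  d 2  2  2  3
  h 3  2  3  3
  f 4  3  2  3
  h 5  4  3  3
Edit distance = dp[5][3] = 3

3


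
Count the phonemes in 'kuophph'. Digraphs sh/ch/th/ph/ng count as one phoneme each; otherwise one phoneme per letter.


Parsing 'kuophph' greedily, digraphs first:
  'k' -> consonant phoneme (phonemes so far: 1)
  'u' -> vowel phoneme (phonemes so far: 2)
  'o' -> vowel phoneme (phonemes so far: 3)
  'ph' -> digraph (1 consonant phoneme) (phonemes so far: 4)
  'ph' -> digraph (1 consonant phoneme) (phonemes so far: 5)
Total phonemes: 5

5


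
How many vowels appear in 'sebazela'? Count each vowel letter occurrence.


Scanning each character of 'sebazela':
  Position 1: 's' -> consonant (running count: 0)
  Position 2: 'e' -> vowel (running count: 1)
  Position 3: 'b' -> consonant (running count: 1)
  Position 4: 'a' -> vowel (running count: 2)
  Position 5: 'z' -> consonant (running count: 2)
  Position 6: 'e' -> vowel (running count: 3)
  Position 7: 'l' -> consonant (running count: 3)
  Position 8: 'a' -> vowel (running count: 4)
Total vowels: 4

4


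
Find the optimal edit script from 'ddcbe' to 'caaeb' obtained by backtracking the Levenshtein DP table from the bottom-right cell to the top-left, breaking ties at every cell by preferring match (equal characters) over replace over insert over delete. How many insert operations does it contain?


Edit distance = 5. Backtracking from cell (5, 5) with preference match > replace > insert > delete,
then listing the resulting alignment 'ddcbe' -> 'caaeb' left to right:
  Step 1: replace d->c
  Step 2: replace d->a
  Step 3: replace c->a
  Step 4: replace b->e
  Step 5: replace e->b
Total insertions: 0

0


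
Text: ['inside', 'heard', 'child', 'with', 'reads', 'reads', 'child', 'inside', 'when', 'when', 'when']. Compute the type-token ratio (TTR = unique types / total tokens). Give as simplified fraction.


Tokens: 11
Unique types: ('child', 'heard', 'inside', 'reads', 'when', 'with') = 6
TTR = 6/11
Already in lowest terms.

6/11


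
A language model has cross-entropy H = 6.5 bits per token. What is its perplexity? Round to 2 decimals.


Perplexity formula: PP = 2^H
H = 6.5
PP = 2^6.5
Decompose: 2^6.5 = 2^6 * 2^0.5 = 2^6 * sqrt(2)
2^6 = 64, sqrt(2) ~ 1.4142136
PP ~ 64 * 1.4142136 = 90.5096704
Rounded to 2 decimals: 90.51

90.51


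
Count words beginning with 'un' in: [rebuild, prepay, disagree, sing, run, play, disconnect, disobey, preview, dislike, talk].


Checking each word for prefix 'un':
  'rebuild' -> no (count: 0)
  'prepay' -> no (count: 0)
  'disagree' -> no (count: 0)
  'sing' -> no (count: 0)
  'run' -> no (count: 0)
  'play' -> no (count: 0)
  'disconnect' -> no (count: 0)
  'disobey' -> no (count: 0)
  'preview' -> no (count: 0)
  'dislike' -> no (count: 0)
  'talk' -> no (count: 0)
Total with prefix 'un': 0

0


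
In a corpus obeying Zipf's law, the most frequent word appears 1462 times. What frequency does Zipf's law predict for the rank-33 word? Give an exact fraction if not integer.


Zipf's law: freq(rank) = f1 / rank
f1 = 1462, rank = 33
freq = 1462 / 33
GCD(1462, 33) = 1
Simplified: 1462/33

1462/33


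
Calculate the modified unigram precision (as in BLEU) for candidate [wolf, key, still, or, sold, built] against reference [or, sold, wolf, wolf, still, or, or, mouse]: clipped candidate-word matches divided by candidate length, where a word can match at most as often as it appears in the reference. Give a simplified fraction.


Reference word counts: {'mouse': 1, 'or': 3, 'sold': 1, 'still': 1, 'wolf': 2}
Checking each candidate word (with clipping):
  'wolf' -> in reference (ref count 2, used 1/2) -> match (matches: 1)
  'key' -> not in reference -> no match (matches: 1)
  'still' -> in reference (ref count 1, used 1/1) -> match (matches: 2)
  'or' -> in reference (ref count 3, used 1/3) -> match (matches: 3)
  'sold' -> in reference (ref count 1, used 1/1) -> match (matches: 4)
  'built' -> not in reference -> no match (matches: 4)
Clipped matches: 4, Candidate length: 6
Precision = 4/6 = 2/3

2/3


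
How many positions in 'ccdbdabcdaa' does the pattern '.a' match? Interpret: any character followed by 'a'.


Pattern: .a means any character followed by 'a'.
Scanning 'ccdbdabcdaa' position-by-position:
  Pos 0: window 'cc' -> no
  Pos 1: window 'cd' -> no
  Pos 2: window 'db' -> no
  Pos 3: window 'bd' -> no
  Pos 4: window 'da' -> MATCH
  Pos 5: window 'ab' -> no
  Pos 6: window 'bc' -> no
  Pos 7: window 'cd' -> no
  Pos 8: window 'da' -> MATCH
  Pos 9: window 'aa' -> MATCH
  Pos 10: window 'a' -> no
Total matches: 3

3


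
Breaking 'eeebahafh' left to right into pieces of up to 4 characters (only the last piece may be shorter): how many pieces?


'eeebahafh' has 9 characters.
Chunking with max size 4:
  Chunk 1: 'eeeb' (positions 0-3)
  Chunk 2: 'ahaf' (positions 4-7)
  Chunk 3: 'h' (positions 8-8)
Total chunks: ceil(9 / 4) = 3

3


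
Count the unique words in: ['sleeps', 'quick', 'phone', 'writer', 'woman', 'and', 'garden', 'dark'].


Listing all tokens and tracking unique types:
  Token 1: 'sleeps' -> NEW (unique so far: 1)
  Token 2: 'quick' -> NEW (unique so far: 2)
  Token 3: 'phone' -> NEW (unique so far: 3)
  Token 4: 'writer' -> NEW (unique so far: 4)
  Token 5: 'woman' -> NEW (unique so far: 5)
  Token 6: 'and' -> NEW (unique so far: 6)
  Token 7: 'garden' -> NEW (unique so far: 7)
  Token 8: 'dark' -> NEW (unique so far: 8)
Unique types: ('and', 'dark', 'garden', 'phone', 'quick', 'sleeps', 'woman', 'writer')
Vocabulary size: 8

8


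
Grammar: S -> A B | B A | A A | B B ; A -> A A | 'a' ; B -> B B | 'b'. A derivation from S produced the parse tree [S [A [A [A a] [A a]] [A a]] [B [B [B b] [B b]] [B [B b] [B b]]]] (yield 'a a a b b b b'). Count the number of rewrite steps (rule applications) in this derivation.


Every bracketed nonterminal node [X ...] in the tree is produced by exactly one rule application.
Reading the tree off as a leftmost derivation:
  Step 1: S  =>  A B   (applied S -> A B)
  Step 2: A B  =>  A A B   (applied A -> A A)
  Step 3: A A B  =>  A A A B   (applied A -> A A)
  Step 4: A A A B  =>  a A A B   (applied A -> a)
  Step 5: a A A B  =>  a a A B   (applied A -> a)
  Step 6: a a A B  =>  a a a B   (applied A -> a)
  Step 7: a a a B  =>  a a a B B   (applied B -> B B)
  Step 8: a a a B B  =>  a a a B B B   (applied B -> B B)
  Step 9: a a a B B B  =>  a a a b B B   (applied B -> b)
  Step 10: a a a b B B  =>  a a a b b B   (applied B -> b)
  Step 11: a a a b b B  =>  a a a b b B B   (applied B -> B B)
  Step 12: a a a b b B B  =>  a a a b b b B   (applied B -> b)
  Step 13: a a a b b b B  =>  a a a b b b b   (applied B -> b)
Final yield: a a a b b b b
Total rewrite steps: 13

13


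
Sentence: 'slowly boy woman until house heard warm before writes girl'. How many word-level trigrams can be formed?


Word trigrams from [10] words:
  Trigram 1: (slowly boy woman)
  Trigram 2: (boy woman until)
  Trigram 3: (woman until house)
  Trigram 4: (until house heard)
  Trigram 5: (house heard warm)
  Trigram 6: (heard warm before)
  Trigram 7: (warm before writes)
  Trigram 8: (before writes girl)
Total word trigrams: 10 - 2 = 8

8


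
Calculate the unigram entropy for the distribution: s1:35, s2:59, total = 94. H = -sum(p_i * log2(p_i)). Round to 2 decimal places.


Computing entropy H = -sum(p_i * log2(p_i)):
  s1: p = 35/94 = 0.3723, -p*log2(p) = 0.5307
  s2: p = 59/94 = 0.6277, -p*log2(p) = 0.4218
H = sum of terms = 0.9525
Rounded to 2 decimals: 0.95

0.95


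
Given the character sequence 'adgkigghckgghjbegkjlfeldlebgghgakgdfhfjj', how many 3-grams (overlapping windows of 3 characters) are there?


String 'adgkigghckgghjbegkjlfeldlebgghgakgdfhfjj' has length L = 40.
Number of overlapping n-grams = L - n + 1
Substituting: 40 - 3 + 1 = 38

38


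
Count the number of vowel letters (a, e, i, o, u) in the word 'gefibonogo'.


Scanning each character of 'gefibonogo':
  Position 1: 'g' -> consonant (running count: 0)
  Position 2: 'e' -> vowel (running count: 1)
  Position 3: 'f' -> consonant (running count: 1)
  Position 4: 'i' -> vowel (running count: 2)
  Position 5: 'b' -> consonant (running count: 2)
  Position 6: 'o' -> vowel (running count: 3)
  Position 7: 'n' -> consonant (running count: 3)
  Position 8: 'o' -> vowel (running count: 4)
  Position 9: 'g' -> consonant (running count: 4)
  Position 10: 'o' -> vowel (running count: 5)
Total vowels: 5

5


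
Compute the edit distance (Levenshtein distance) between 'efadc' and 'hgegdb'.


Building DP table for s1='efadc' (len 5) and s2='hgegdb' (len 6):
       h  g  e  g  d  b
    0  1  2  3  4  5  6
  e 1  1  2  2  3  4  5
  f 2  2  2  3  3  4  5
  a 3  3  3  3  4  4  5
  d 4  4  4  4  4  4  5
  c 5  5  5  5  5  5  5
Edit distance = dp[5][6] = 5

5


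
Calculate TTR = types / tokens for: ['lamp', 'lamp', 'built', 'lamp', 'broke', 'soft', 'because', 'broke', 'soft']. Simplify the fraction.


Tokens: 9
Unique types: ('because', 'broke', 'built', 'lamp', 'soft') = 5
TTR = 5/9
Already in lowest terms.

5/9


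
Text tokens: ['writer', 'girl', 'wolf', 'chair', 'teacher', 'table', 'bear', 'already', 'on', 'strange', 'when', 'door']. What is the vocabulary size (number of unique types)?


Listing all tokens and tracking unique types:
  Token 1: 'writer' -> NEW (unique so far: 1)
  Token 2: 'girl' -> NEW (unique so far: 2)
  Token 3: 'wolf' -> NEW (unique so far: 3)
  Token 4: 'chair' -> NEW (unique so far: 4)
  Token 5: 'teacher' -> NEW (unique so far: 5)
  Token 6: 'table' -> NEW (unique so far: 6)
  Token 7: 'bear' -> NEW (unique so far: 7)
  Token 8: 'already' -> NEW (unique so far: 8)
  Token 9: 'on' -> NEW (unique so far: 9)
  Token 10: 'strange' -> NEW (unique so far: 10)
  Token 11: 'when' -> NEW (unique so far: 11)
  Token 12: 'door' -> NEW (unique so far: 12)
Unique types: ('already', 'bear', 'chair', 'door', 'girl', 'on', 'strange', 'table', 'teacher', 'when', 'wolf', 'writer')
Vocabulary size: 12

12


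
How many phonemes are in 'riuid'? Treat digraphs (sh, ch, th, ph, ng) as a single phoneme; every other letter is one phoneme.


Parsing 'riuid' greedily, digraphs first:
  'r' -> consonant phoneme (phonemes so far: 1)
  'i' -> vowel phoneme (phonemes so far: 2)
  'u' -> vowel phoneme (phonemes so far: 3)
  'i' -> vowel phoneme (phonemes so far: 4)
  'd' -> consonant phoneme (phonemes so far: 5)
Total phonemes: 5

5


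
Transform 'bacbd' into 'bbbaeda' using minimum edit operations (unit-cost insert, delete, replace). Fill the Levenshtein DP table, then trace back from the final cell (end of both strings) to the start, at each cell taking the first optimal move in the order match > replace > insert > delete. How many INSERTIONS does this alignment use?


Edit distance = 5. Backtracking from cell (5, 7) with preference match > replace > insert > delete,
then listing the resulting alignment 'bacbd' -> 'bbbaeda' left to right:
  Step 1: insert 'b' [insertion #1]
  Step 2: insert 'b' [insertion #2]
  Step 3: keep 'b'
  Step 4: keep 'a'
  Step 5: replace c->e
  Step 6: replace b->d
  Step 7: replace d->a
Total insertions: 2

2


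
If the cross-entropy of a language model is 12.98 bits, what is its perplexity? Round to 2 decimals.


Perplexity formula: PP = 2^H
H = 12.98
PP = 2^12.98
Decompose: 2^12.98 = 2^12 * 2^0.98
2^12 = 4096, 2^0.98 ~ 1.9724654
PP ~ 4096 * 1.9724654 = 8079.2182784
Rounded to 2 decimals: 8079.22

8079.22


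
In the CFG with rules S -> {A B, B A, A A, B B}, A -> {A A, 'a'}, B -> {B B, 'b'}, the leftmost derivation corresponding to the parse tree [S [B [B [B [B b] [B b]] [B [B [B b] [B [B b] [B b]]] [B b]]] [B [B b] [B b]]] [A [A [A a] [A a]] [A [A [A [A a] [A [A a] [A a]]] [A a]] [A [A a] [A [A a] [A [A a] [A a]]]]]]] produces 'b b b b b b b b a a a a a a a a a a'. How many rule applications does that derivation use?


Every bracketed nonterminal node [X ...] in the tree is produced by exactly one rule application.
Reading the tree off as a leftmost derivation:
  Step 1: S  =>  B A   (applied S -> B A)
  Step 2: B A  =>  B B A   (applied B -> B B)
  Step 3: B B A  =>  B B B A   (applied B -> B B)
  Step 4: B B B A  =>  B B B B A   (applied B -> B B)
  Step 5: B B B B A  =>  b B B B A   (applied B -> b)
  Step 6: b B B B A  =>  b b B B A   (applied B -> b)
  Step 7: b b B B A  =>  b b B B B A   (applied B -> B B)
  Step 8: b b B B B A  =>  b b B B B B A   (applied B -> B B)
  Step 9: b b B B B B A  =>  b b b B B B A   (applied B -> b)
  Step 10: b b b B B B A  =>  b b b B B B B A   (applied B -> B B)
  Step 11: b b b B B B B A  =>  b b b b B B B A   (applied B -> b)
  Step 12: b b b b B B B A  =>  b b b b b B B A   (applied B -> b)
  Step 13: b b b b b B B A  =>  b b b b b b B A   (applied B -> b)
  Step 14: b b b b b b B A  =>  b b b b b b B B A   (applied B -> B B)
  Step 15: b b b b b b B B A  =>  b b b b b b b B A   (applied B -> b)
  Step 16: b b b b b b b B A  =>  b b b b b b b b A   (applied B -> b)
  Step 17: b b b b b b b b A  =>  b b b b b b b b A A   (applied A -> A A)
  Step 18: b b b b b b b b A A  =>  b b b b b b b b A A A   (applied A -> A A)
  Step 19: b b b b b b b b A A A  =>  b b b b b b b b a A A   (applied A -> a)
  Step 20: b b b b b b b b a A A  =>  b b b b b b b b a a A   (applied A -> a)
  Step 21: b b b b b b b b a a A  =>  b b b b b b b b a a A A   (applied A -> A A)
  Step 22: b b b b b b b b a a A A  =>  b b b b b b b b a a A A A   (applied A -> A A)
  Step 23: b b b b b b b b a a A A A  =>  b b b b b b b b a a A A A A   (applied A -> A A)
  Step 24: b b b b b b b b a a A A A A  =>  b b b b b b b b a a a A A A   (applied A -> a)
  Step 25: b b b b b b b b a a a A A A  =>  b b b b b b b b a a a A A A A   (applied A -> A A)
  Step 26: b b b b b b b b a a a A A A A  =>  b b b b b b b b a a a a A A A   (applied A -> a)
  Step 27: b b b b b b b b a a a a A A A  =>  b b b b b b b b a a a a a A A   (applied A -> a)
  Step 28: b b b b b b b b a a a a a A A  =>  b b b b b b b b a a a a a a A   (applied A -> a)
  Step 29: b b b b b b b b a a a a a a A  =>  b b b b b b b b a a a a a a A A   (applied A -> A A)
  Step 30: b b b b b b b b a a a a a a A A  =>  b b b b b b b b a a a a a a a A   (applied A -> a)
  Step 31: b b b b b b b b a a a a a a a A  =>  b b b b b b b b a a a a a a a A A   (applied A -> A A)
  Step 32: b b b b b b b b a a a a a a a A A  =>  b b b b b b b b a a a a a a a a A   (applied A -> a)
  Step 33: b b b b b b b b a a a a a a a a A  =>  b b b b b b b b a a a a a a a a A A   (applied A -> A A)
  Step 34: b b b b b b b b a a a a a a a a A A  =>  b b b b b b b b a a a a a a a a a A   (applied A -> a)
  Step 35: b b b b b b b b a a a a a a a a a A  =>  b b b b b b b b a a a a a a a a a a   (applied A -> a)
Final yield: b b b b b b b b a a a a a a a a a a
Total rewrite steps: 35

35


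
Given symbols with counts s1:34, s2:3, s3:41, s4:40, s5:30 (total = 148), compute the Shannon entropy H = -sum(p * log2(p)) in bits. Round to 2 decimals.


Computing entropy H = -sum(p_i * log2(p_i)):
  s1: p = 34/148 = 0.2297, -p*log2(p) = 0.4875
  s2: p = 3/148 = 0.0203, -p*log2(p) = 0.1140
  s3: p = 41/148 = 0.2770, -p*log2(p) = 0.5130
  s4: p = 40/148 = 0.2703, -p*log2(p) = 0.5101
  s5: p = 30/148 = 0.2027, -p*log2(p) = 0.4667
H = sum of terms = 2.0913
Rounded to 2 decimals: 2.09

2.09


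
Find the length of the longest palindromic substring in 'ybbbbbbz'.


Scanning 'ybbbbbbz' for palindromic substrings.
Substring at positions 1-6: 'bbbbbb'.
Check: reverse('bbbbbb') = 'bbbbbb' -> palindrome confirmed.
Neighbouring characters ('y' / 'z') break symmetry, so it cannot extend further.
No longer palindromic substring exists; longest length = 6

6


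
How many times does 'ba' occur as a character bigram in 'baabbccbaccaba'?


Scanning 'baabbccbaccaba' for bigram 'ba':
  Position 0: 'ba' -> MATCH
  Position 1: 'aa' -> no
  Position 2: 'ab' -> no
  Position 3: 'bb' -> no
  Position 4: 'bc' -> no
  Position 5: 'cc' -> no
  Position 6: 'cb' -> no
  Position 7: 'ba' -> MATCH
  Position 8: 'ac' -> no
  Position 9: 'cc' -> no
  Position 10: 'ca' -> no
  Position 11: 'ab' -> no
  Position 12: 'ba' -> MATCH
Total matches: 3

3


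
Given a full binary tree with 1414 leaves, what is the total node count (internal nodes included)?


Leaf nodes (terminals): 1414
Internal nodes = n - 1 = 1414 - 1 = 1413
Total = leaves + internal = 1414 + 1413 = 2827

2827


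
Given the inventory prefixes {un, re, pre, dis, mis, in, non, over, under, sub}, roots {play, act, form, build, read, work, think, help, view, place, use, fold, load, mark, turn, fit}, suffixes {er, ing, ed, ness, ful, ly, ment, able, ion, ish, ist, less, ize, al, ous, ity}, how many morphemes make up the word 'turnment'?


Segmenting 'turnment' against the inventory:
  'turn' -> root (morpheme 1)
  'ment' -> suffix (morpheme 2)
Total morphemes: 2

2


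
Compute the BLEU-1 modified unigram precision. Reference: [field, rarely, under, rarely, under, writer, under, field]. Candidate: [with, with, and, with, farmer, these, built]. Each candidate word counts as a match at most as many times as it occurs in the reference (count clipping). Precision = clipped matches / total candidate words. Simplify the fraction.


Reference word counts: {'field': 2, 'rarely': 2, 'under': 3, 'writer': 1}
Checking each candidate word (with clipping):
  'with' -> not in reference -> no match (matches: 0)
  'with' -> not in reference -> no match (matches: 0)
  'and' -> not in reference -> no match (matches: 0)
  'with' -> not in reference -> no match (matches: 0)
  'farmer' -> not in reference -> no match (matches: 0)
  'these' -> not in reference -> no match (matches: 0)
  'built' -> not in reference -> no match (matches: 0)
Clipped matches: 0, Candidate length: 7
Precision = 0/7 = 0

0


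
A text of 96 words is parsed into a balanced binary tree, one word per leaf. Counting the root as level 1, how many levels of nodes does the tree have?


In a balanced binary tree with n leaves the deepest leaf is ceil(log2(n)) edges below the root,
so counting node levels inclusive of root and leaves gives ceil(log2(n)) + 1 levels.
log2(96) = 6.5850
ceil(6.5850) = 7
levels = 7 + 1 = 8

8


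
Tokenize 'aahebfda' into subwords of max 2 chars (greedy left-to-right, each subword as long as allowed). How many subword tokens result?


'aahebfda' has 8 characters.
Chunking with max size 2:
  Chunk 1: 'aa' (positions 0-1)
  Chunk 2: 'he' (positions 2-3)
  Chunk 3: 'bf' (positions 4-5)
  Chunk 4: 'da' (positions 6-7)
Total chunks: ceil(8 / 2) = 4

4


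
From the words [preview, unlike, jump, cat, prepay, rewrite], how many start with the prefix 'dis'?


Checking each word for prefix 'dis':
  'preview' -> no (count: 0)
  'unlike' -> no (count: 0)
  'jump' -> no (count: 0)
  'cat' -> no (count: 0)
  'prepay' -> no (count: 0)
  'rewrite' -> no (count: 0)
Total with prefix 'dis': 0

0


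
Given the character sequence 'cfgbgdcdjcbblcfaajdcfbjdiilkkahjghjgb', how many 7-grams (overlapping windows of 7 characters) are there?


String 'cfgbgdcdjcbblcfaajdcfbjdiilkkahjghjgb' has length L = 37.
Number of overlapping n-grams = L - n + 1
Substituting: 37 - 7 + 1 = 31

31


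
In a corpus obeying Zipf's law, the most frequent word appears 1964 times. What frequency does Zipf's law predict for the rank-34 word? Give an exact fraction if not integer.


Zipf's law: freq(rank) = f1 / rank
f1 = 1964, rank = 34
freq = 1964 / 34
GCD(1964, 34) = 2
Simplified: 982/17

982/17


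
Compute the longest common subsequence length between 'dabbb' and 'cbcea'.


DP table for LCS of 'dabbb' and 'cbcea':
       c  b  c  e  a
    0  0  0  0  0  0
  d 0  0  0  0  0  0
  a 0  0  0  0  0  1
  b 0  0  1  1  1  1
  b 0  0  1  1  1  1
  b 0  0  1  1  1  1
LCS: 'a'
LCS length = 1

1


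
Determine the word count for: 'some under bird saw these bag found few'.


Counting words by splitting on spaces:
  Word 1: 'some'
  Word 2: 'under'
  Word 3: 'bird'
  Word 4: 'saw'
  Word 5: 'these'
  Word 6: 'bag'
  Word 7: 'found'
  Word 8: 'few'
Total words: 8

8


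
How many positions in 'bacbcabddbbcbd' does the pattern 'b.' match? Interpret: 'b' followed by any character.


Pattern: b. means 'b' followed by any character.
Scanning 'bacbcabddbbcbd' position-by-position:
  Pos 0: window 'ba' -> MATCH
  Pos 1: window 'ac' -> no
  Pos 2: window 'cb' -> no
  Pos 3: window 'bc' -> MATCH
  Pos 4: window 'ca' -> no
  Pos 5: window 'ab' -> no
  Pos 6: window 'bd' -> MATCH
  Pos 7: window 'dd' -> no
  Pos 8: window 'db' -> no
  Pos 9: window 'bb' -> MATCH
  Pos 10: window 'bc' -> MATCH
  Pos 11: window 'cb' -> no
  Pos 12: window 'bd' -> MATCH
  Pos 13: window 'd' -> no
Total matches: 6

6


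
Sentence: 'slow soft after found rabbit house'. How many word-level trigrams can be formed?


Word trigrams from [6] words:
  Trigram 1: (slow soft after)
  Trigram 2: (soft after found)
  Trigram 3: (after found rabbit)
  Trigram 4: (found rabbit house)
Total word trigrams: 6 - 2 = 4

4


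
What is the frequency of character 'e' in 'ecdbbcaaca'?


Scanning 'ecdbbcaaca' for 'e':
  Position 0: 'e' -> MATCH (count: 1)
Total occurrences of 'e': 1

1


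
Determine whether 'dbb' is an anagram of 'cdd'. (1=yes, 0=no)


Sort characters of 'dbb': 'bbd'
Sort characters of 'cdd': 'cdd'
Sorted forms differ -> they are NOT anagrams
Result: 0

0


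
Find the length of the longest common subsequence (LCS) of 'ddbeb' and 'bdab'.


DP table for LCS of 'ddbeb' and 'bdab':
       b  d  a  b
    0  0  0  0  0
  d 0  0  1  1  1
  d 0  0  1  1  1
  b 0  1  1  1  2
  e 0  1  1  1  2
  b 0  1  1  1  2
LCS: 'db'
LCS length = 2

2


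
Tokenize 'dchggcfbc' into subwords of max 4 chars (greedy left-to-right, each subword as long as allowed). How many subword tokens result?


'dchggcfbc' has 9 characters.
Chunking with max size 4:
  Chunk 1: 'dchg' (positions 0-3)
  Chunk 2: 'gcfb' (positions 4-7)
  Chunk 3: 'c' (positions 8-8)
Total chunks: ceil(9 / 4) = 3

3


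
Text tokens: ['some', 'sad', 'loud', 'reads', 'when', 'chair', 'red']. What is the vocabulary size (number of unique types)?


Listing all tokens and tracking unique types:
  Token 1: 'some' -> NEW (unique so far: 1)
  Token 2: 'sad' -> NEW (unique so far: 2)
  Token 3: 'loud' -> NEW (unique so far: 3)
  Token 4: 'reads' -> NEW (unique so far: 4)
  Token 5: 'when' -> NEW (unique so far: 5)
  Token 6: 'chair' -> NEW (unique so far: 6)
  Token 7: 'red' -> NEW (unique so far: 7)
Unique types: ('chair', 'loud', 'reads', 'red', 'sad', 'some', 'when')
Vocabulary size: 7

7


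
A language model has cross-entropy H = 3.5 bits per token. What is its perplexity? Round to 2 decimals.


Perplexity formula: PP = 2^H
H = 3.5
PP = 2^3.5
Decompose: 2^3.5 = 2^3 * 2^0.5 = 2^3 * sqrt(2)
2^3 = 8, sqrt(2) ~ 1.4142136
PP ~ 8 * 1.4142136 = 11.3137088
Rounded to 2 decimals: 11.31

11.31


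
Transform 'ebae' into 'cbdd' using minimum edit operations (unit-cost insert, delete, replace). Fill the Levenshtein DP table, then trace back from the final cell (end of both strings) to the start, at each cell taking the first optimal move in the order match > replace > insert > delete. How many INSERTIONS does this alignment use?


Edit distance = 3. Backtracking from cell (4, 4) with preference match > replace > insert > delete,
then listing the resulting alignment 'ebae' -> 'cbdd' left to right:
  Step 1: replace e->c
  Step 2: keep 'b'
  Step 3: replace a->d
  Step 4: replace e->d
Total insertions: 0

0


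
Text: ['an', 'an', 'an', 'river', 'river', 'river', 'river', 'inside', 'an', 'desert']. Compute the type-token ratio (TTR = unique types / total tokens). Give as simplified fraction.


Tokens: 10
Unique types: ('an', 'desert', 'inside', 'river') = 4
TTR = 4/10
Simplify: divide both by 2 -> 2/5
TTR = 2/5

2/5


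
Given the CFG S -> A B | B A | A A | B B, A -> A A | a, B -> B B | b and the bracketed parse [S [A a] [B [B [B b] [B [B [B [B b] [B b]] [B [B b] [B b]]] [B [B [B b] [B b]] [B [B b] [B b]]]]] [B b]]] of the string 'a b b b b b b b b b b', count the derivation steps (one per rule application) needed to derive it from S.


Every bracketed nonterminal node [X ...] in the tree is produced by exactly one rule application.
Reading the tree off as a leftmost derivation:
  Step 1: S  =>  A B   (applied S -> A B)
  Step 2: A B  =>  a B   (applied A -> a)
  Step 3: a B  =>  a B B   (applied B -> B B)
  Step 4: a B B  =>  a B B B   (applied B -> B B)
  Step 5: a B B B  =>  a b B B   (applied B -> b)
  Step 6: a b B B  =>  a b B B B   (applied B -> B B)
  Step 7: a b B B B  =>  a b B B B B   (applied B -> B B)
  Step 8: a b B B B B  =>  a b B B B B B   (applied B -> B B)
  Step 9: a b B B B B B  =>  a b b B B B B   (applied B -> b)
  Step 10: a b b B B B B  =>  a b b b B B B   (applied B -> b)
  Step 11: a b b b B B B  =>  a b b b B B B B   (applied B -> B B)
  Step 12: a b b b B B B B  =>  a b b b b B B B   (applied B -> b)
  Step 13: a b b b b B B B  =>  a b b b b b B B   (applied B -> b)
  Step 14: a b b b b b B B  =>  a b b b b b B B B   (applied B -> B B)
  Step 15: a b b b b b B B B  =>  a b b b b b B B B B   (applied B -> B B)
  Step 16: a b b b b b B B B B  =>  a b b b b b b B B B   (applied B -> b)
  Step 17: a b b b b b b B B B  =>  a b b b b b b b B B   (applied B -> b)
  Step 18: a b b b b b b b B B  =>  a b b b b b b b B B B   (applied B -> B B)
  Step 19: a b b b b b b b B B B  =>  a b b b b b b b b B B   (applied B -> b)
  Step 20: a b b b b b b b b B B  =>  a b b b b b b b b b B   (applied B -> b)
  Step 21: a b b b b b b b b b B  =>  a b b b b b b b b b b   (applied B -> b)
Final yield: a b b b b b b b b b b
Total rewrite steps: 21

21


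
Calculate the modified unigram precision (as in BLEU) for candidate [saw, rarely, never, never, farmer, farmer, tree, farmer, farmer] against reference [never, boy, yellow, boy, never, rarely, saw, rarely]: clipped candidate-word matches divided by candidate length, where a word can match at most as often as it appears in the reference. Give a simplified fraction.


Reference word counts: {'boy': 2, 'never': 2, 'rarely': 2, 'saw': 1, 'yellow': 1}
Checking each candidate word (with clipping):
  'saw' -> in reference (ref count 1, used 1/1) -> match (matches: 1)
  'rarely' -> in reference (ref count 2, used 1/2) -> match (matches: 2)
  'never' -> in reference (ref count 2, used 1/2) -> match (matches: 3)
  'never' -> in reference (ref count 2, used 2/2) -> match (matches: 4)
  'farmer' -> not in reference -> no match (matches: 4)
  'farmer' -> not in reference -> no match (matches: 4)
  'tree' -> not in reference -> no match (matches: 4)
  'farmer' -> not in reference -> no match (matches: 4)
  'farmer' -> not in reference -> no match (matches: 4)
Clipped matches: 4, Candidate length: 9
Precision = 4/9

4/9


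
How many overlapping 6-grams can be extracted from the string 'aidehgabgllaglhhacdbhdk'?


String 'aidehgabgllaglhhacdbhdk' has length L = 23.
Number of overlapping n-grams = L - n + 1
Substituting: 23 - 6 + 1 = 18

18


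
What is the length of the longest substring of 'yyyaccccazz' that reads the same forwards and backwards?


Scanning 'yyyaccccazz' for palindromic substrings.
Substring at positions 3-8: 'acccca'.
Check: reverse('acccca') = 'acccca' -> palindrome confirmed.
Neighbouring characters ('y' / 'z') break symmetry, so it cannot extend further.
No longer palindromic substring exists; longest length = 6

6


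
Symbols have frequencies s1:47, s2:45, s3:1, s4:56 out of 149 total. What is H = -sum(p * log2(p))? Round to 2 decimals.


Computing entropy H = -sum(p_i * log2(p_i)):
  s1: p = 47/149 = 0.3154, -p*log2(p) = 0.5251
  s2: p = 45/149 = 0.3020, -p*log2(p) = 0.5217
  s3: p = 1/149 = 0.0067, -p*log2(p) = 0.0485
  s4: p = 56/149 = 0.3758, -p*log2(p) = 0.5306
H = sum of terms = 1.6259
Rounded to 2 decimals: 1.63

1.63


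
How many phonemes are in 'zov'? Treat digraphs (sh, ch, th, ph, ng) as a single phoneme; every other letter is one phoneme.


Parsing 'zov' greedily, digraphs first:
  'z' -> consonant phoneme (phonemes so far: 1)
  'o' -> vowel phoneme (phonemes so far: 2)
  'v' -> consonant phoneme (phonemes so far: 3)
Total phonemes: 3

3


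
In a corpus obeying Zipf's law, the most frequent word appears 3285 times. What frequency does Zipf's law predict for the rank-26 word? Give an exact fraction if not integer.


Zipf's law: freq(rank) = f1 / rank
f1 = 3285, rank = 26
freq = 3285 / 26
GCD(3285, 26) = 1
Simplified: 3285/26

3285/26


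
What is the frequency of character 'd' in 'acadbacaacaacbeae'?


Scanning 'acadbacaacaacbeae' for 'd':
  Position 3: 'd' -> MATCH (count: 1)
Total occurrences of 'd': 1

1


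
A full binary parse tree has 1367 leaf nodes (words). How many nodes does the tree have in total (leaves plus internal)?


Leaf nodes (terminals): 1367
Internal nodes = n - 1 = 1367 - 1 = 1366
Total = leaves + internal = 1367 + 1366 = 2733

2733


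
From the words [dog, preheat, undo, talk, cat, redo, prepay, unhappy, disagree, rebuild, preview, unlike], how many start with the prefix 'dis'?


Checking each word for prefix 'dis':
  'dog' -> no (count: 0)
  'preheat' -> no (count: 0)
  'undo' -> no (count: 0)
  'talk' -> no (count: 0)
  'cat' -> no (count: 0)
  'redo' -> no (count: 0)
  'prepay' -> no (count: 0)
  'unhappy' -> no (count: 0)
  'disagree' -> YES, starts with 'dis' (count: 1)
  'rebuild' -> no (count: 1)
  'preview' -> no (count: 1)
  'unlike' -> no (count: 1)
Total with prefix 'dis': 1

1
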